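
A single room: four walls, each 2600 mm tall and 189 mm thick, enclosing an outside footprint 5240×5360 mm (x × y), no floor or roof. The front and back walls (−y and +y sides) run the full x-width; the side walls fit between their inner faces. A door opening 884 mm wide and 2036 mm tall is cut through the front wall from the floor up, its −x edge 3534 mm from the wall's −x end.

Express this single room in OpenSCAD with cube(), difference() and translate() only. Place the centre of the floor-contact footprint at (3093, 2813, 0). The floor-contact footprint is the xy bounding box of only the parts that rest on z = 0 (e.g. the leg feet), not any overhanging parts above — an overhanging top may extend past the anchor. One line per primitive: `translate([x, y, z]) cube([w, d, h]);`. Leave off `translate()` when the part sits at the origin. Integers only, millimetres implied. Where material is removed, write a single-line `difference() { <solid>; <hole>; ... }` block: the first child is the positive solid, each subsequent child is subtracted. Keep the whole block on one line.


difference() { translate([473, 133, 0]) cube([5240, 189, 2600]); translate([4007, 133, 0]) cube([884, 189, 2036]); }
translate([473, 5304, 0]) cube([5240, 189, 2600]);
translate([473, 322, 0]) cube([189, 4982, 2600]);
translate([5524, 322, 0]) cube([189, 4982, 2600]);


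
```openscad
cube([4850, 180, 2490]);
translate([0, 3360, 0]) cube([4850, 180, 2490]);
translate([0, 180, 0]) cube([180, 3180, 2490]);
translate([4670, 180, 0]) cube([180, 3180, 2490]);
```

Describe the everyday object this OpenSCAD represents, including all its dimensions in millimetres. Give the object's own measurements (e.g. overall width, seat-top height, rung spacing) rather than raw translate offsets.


The wall frame of a small rectangular building: four walls, each 2490 mm tall and 180 mm thick, enclosing a footprint 4850 mm (x) by 3540 mm (y) outside-to-outside, with no floor or roof. The front and back walls (the −y and +y sides) span the full width; the two side walls fit between them.


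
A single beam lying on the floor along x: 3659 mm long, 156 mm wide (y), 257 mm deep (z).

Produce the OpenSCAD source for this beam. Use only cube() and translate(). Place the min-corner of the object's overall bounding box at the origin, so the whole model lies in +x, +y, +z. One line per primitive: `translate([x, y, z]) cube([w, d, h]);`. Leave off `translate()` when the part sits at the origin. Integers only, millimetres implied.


cube([3659, 156, 257]);


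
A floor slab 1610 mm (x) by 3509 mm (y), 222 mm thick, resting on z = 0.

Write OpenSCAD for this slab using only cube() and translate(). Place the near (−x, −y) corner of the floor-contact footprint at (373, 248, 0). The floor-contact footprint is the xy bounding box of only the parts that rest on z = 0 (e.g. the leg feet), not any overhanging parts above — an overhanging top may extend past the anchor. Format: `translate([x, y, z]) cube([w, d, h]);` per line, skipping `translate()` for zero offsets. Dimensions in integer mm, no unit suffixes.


translate([373, 248, 0]) cube([1610, 3509, 222]);


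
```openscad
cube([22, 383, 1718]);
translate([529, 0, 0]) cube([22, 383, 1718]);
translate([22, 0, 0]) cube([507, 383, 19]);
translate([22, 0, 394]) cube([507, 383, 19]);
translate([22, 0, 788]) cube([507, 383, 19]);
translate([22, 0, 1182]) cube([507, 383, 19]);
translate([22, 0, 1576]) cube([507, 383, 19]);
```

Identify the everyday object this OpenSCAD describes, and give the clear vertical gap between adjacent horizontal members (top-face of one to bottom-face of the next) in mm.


A bookshelf. The clear shelf gap is 375 mm.

Two tall side panels with 5 horizontal boards between them — a bookshelf. The first two shelf undersides are at z = 0 and z = 394; with shelf thickness 19, the clear gap is 394 − 0 − 19 = 375 mm.


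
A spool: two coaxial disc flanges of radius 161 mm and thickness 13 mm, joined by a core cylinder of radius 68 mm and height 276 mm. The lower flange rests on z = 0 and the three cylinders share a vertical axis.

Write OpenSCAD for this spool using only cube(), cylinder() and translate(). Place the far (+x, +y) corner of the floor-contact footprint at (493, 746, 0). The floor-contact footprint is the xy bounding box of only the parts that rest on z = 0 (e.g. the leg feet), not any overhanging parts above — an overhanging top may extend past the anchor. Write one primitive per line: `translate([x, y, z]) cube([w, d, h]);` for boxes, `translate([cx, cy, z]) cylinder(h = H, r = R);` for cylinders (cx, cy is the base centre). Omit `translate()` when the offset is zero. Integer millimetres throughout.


translate([332, 585, 0]) cylinder(h = 13, r = 161);
translate([332, 585, 13]) cylinder(h = 276, r = 68);
translate([332, 585, 289]) cylinder(h = 13, r = 161);


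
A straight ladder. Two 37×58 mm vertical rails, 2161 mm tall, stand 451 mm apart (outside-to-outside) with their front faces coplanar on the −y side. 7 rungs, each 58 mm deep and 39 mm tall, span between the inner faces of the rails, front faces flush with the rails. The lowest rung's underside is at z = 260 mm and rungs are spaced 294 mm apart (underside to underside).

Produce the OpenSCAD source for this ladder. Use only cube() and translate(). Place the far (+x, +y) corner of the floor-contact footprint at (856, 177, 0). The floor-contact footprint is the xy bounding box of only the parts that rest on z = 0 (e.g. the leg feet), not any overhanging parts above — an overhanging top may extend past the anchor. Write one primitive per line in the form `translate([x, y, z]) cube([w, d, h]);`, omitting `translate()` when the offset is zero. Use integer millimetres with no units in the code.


translate([405, 119, 0]) cube([37, 58, 2161]);
translate([819, 119, 0]) cube([37, 58, 2161]);
translate([442, 119, 260]) cube([377, 58, 39]);
translate([442, 119, 554]) cube([377, 58, 39]);
translate([442, 119, 848]) cube([377, 58, 39]);
translate([442, 119, 1142]) cube([377, 58, 39]);
translate([442, 119, 1436]) cube([377, 58, 39]);
translate([442, 119, 1730]) cube([377, 58, 39]);
translate([442, 119, 2024]) cube([377, 58, 39]);


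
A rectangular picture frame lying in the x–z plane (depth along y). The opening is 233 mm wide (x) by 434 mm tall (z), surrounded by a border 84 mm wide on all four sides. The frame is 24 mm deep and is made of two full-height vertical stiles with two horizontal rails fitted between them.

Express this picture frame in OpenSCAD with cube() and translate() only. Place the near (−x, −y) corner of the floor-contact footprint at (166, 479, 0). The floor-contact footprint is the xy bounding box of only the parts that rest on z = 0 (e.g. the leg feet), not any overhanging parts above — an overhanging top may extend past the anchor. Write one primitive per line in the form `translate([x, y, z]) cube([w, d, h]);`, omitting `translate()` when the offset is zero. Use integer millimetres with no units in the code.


translate([166, 479, 0]) cube([84, 24, 602]);
translate([483, 479, 0]) cube([84, 24, 602]);
translate([250, 479, 0]) cube([233, 24, 84]);
translate([250, 479, 518]) cube([233, 24, 84]);


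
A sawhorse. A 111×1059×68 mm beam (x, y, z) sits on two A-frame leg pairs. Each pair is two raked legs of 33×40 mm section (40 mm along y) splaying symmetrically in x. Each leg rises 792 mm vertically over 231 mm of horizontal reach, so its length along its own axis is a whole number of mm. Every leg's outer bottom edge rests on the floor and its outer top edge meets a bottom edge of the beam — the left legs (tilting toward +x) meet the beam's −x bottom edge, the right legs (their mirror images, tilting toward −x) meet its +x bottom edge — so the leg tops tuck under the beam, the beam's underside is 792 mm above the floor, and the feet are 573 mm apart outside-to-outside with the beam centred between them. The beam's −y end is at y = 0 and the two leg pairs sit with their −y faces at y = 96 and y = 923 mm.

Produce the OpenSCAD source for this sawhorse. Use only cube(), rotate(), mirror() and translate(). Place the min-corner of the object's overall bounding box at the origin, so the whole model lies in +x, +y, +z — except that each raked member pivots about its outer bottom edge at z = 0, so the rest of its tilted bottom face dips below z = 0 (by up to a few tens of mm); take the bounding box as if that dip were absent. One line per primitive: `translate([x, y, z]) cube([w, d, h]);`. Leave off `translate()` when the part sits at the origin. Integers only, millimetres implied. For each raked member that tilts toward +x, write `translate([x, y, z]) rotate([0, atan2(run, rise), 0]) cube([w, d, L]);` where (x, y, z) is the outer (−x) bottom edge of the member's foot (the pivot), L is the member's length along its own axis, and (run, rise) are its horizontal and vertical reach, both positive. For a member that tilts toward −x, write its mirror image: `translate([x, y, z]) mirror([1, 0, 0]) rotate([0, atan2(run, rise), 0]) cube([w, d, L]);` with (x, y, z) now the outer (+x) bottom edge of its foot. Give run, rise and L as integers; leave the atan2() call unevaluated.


// leg length = √(231² + 792²) = 825
// right-leg outer foot x = 2·231 + 111 = 573
// beam min-corner = (231, 0, 792)
translate([231, 0, 792]) cube([111, 1059, 68]);
translate([0, 96, 0]) rotate([0, atan2(231, 792), 0]) cube([33, 40, 825]);
translate([573, 96, 0]) mirror([1, 0, 0]) rotate([0, atan2(231, 792), 0]) cube([33, 40, 825]);
translate([0, 923, 0]) rotate([0, atan2(231, 792), 0]) cube([33, 40, 825]);
translate([573, 923, 0]) mirror([1, 0, 0]) rotate([0, atan2(231, 792), 0]) cube([33, 40, 825]);


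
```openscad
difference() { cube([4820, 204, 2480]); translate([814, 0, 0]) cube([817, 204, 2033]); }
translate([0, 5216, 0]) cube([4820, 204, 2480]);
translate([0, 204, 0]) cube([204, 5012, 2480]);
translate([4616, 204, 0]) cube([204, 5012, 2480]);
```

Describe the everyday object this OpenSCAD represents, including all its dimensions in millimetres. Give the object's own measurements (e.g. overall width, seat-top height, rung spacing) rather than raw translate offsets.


A single room: four walls, each 2480 mm tall and 204 mm thick, enclosing an outside footprint 4820×5420 mm (x × y), no floor or roof. The front and back walls (−y and +y sides) run the full x-width; the side walls fit between their inner faces. A door opening 817 mm wide and 2033 mm tall is cut through the front wall from the floor up, its −x edge 814 mm from the wall's −x end.


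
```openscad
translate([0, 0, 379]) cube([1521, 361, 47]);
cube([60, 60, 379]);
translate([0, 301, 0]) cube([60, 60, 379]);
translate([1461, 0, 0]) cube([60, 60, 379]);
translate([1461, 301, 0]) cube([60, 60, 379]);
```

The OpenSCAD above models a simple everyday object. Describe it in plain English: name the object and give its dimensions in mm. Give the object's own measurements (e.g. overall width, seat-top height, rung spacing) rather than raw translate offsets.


A long wooden bench with a 1521 mm (x) × 361 mm (y) seat, 47 mm thick, its top surface 426 mm above the floor. Four 60 mm square legs at the seat corners, flush with the edges, run from z = 0 to the seat underside.


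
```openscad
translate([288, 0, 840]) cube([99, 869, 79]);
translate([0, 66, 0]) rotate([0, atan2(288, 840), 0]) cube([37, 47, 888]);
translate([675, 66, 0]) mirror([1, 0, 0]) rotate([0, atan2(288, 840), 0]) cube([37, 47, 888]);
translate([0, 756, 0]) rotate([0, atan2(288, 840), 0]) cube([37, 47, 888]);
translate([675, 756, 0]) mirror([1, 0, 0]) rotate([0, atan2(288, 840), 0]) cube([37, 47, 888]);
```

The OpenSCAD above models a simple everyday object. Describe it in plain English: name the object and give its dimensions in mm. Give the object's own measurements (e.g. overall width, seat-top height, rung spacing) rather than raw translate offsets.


A sawhorse. A 99×869×79 mm beam (x, y, z) sits on two A-frame leg pairs. Each pair is two raked legs of 37×47 mm section (47 mm along y) splaying symmetrically in x. Each leg rises 840 mm vertically over 288 mm of horizontal reach and is 888 mm long along its own axis. Every leg's outer bottom edge rests on the floor and its outer top edge meets a bottom edge of the beam — the left legs (tilting toward +x) meet the beam's −x bottom edge, the right legs (their mirror images, tilting toward −x) meet its +x bottom edge — so the leg tops tuck under the beam, the beam's underside is 840 mm above the floor, and the feet are 675 mm apart outside-to-outside with the beam centred between them. The two leg pairs are set in 66 mm from either end of the beam.


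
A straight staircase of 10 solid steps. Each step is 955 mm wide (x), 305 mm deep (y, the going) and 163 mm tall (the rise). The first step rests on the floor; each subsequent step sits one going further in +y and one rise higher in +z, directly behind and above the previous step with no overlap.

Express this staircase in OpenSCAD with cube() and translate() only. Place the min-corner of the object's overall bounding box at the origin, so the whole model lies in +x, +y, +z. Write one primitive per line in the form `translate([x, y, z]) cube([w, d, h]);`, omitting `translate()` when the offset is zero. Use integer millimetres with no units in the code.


cube([955, 305, 163]);
translate([0, 305, 163]) cube([955, 305, 163]);
translate([0, 610, 326]) cube([955, 305, 163]);
translate([0, 915, 489]) cube([955, 305, 163]);
translate([0, 1220, 652]) cube([955, 305, 163]);
translate([0, 1525, 815]) cube([955, 305, 163]);
translate([0, 1830, 978]) cube([955, 305, 163]);
translate([0, 2135, 1141]) cube([955, 305, 163]);
translate([0, 2440, 1304]) cube([955, 305, 163]);
translate([0, 2745, 1467]) cube([955, 305, 163]);


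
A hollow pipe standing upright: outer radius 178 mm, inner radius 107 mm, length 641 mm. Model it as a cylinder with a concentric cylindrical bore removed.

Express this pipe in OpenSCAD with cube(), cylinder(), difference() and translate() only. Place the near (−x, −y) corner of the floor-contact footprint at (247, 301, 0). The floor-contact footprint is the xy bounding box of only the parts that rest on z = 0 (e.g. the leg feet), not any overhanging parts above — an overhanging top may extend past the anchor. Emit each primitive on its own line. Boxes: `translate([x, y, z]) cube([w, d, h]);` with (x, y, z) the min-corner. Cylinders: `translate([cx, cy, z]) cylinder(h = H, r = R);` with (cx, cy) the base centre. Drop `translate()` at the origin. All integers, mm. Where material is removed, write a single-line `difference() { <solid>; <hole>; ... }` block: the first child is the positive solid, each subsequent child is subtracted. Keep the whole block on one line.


difference() { translate([425, 479, 0]) cylinder(h = 641, r = 178); translate([425, 479, 0]) cylinder(h = 641, r = 107); }


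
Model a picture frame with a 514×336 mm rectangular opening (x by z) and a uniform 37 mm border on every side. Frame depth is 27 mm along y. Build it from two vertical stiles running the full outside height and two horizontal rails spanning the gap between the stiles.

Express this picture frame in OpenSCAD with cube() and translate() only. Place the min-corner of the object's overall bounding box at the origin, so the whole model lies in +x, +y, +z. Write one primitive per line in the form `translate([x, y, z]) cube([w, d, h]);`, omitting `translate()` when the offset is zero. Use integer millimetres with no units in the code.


cube([37, 27, 410]);
translate([551, 0, 0]) cube([37, 27, 410]);
translate([37, 0, 0]) cube([514, 27, 37]);
translate([37, 0, 373]) cube([514, 27, 37]);


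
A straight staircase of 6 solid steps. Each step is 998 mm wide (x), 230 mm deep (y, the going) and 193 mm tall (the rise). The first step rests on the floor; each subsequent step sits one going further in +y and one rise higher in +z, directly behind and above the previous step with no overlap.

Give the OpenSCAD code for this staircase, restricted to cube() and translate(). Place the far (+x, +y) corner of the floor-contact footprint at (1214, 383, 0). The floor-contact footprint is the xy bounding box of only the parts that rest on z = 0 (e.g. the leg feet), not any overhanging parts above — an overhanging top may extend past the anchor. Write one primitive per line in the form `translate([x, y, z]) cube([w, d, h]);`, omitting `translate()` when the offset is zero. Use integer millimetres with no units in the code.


translate([216, 153, 0]) cube([998, 230, 193]);
translate([216, 383, 193]) cube([998, 230, 193]);
translate([216, 613, 386]) cube([998, 230, 193]);
translate([216, 843, 579]) cube([998, 230, 193]);
translate([216, 1073, 772]) cube([998, 230, 193]);
translate([216, 1303, 965]) cube([998, 230, 193]);


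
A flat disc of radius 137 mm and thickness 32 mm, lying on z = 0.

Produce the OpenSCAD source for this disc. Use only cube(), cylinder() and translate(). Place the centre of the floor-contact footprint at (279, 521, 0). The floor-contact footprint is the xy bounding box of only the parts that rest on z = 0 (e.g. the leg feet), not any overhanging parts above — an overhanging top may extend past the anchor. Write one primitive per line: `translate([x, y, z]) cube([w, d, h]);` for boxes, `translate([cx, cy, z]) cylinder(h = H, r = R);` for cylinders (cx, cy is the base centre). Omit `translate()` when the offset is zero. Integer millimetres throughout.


translate([279, 521, 0]) cylinder(h = 32, r = 137);


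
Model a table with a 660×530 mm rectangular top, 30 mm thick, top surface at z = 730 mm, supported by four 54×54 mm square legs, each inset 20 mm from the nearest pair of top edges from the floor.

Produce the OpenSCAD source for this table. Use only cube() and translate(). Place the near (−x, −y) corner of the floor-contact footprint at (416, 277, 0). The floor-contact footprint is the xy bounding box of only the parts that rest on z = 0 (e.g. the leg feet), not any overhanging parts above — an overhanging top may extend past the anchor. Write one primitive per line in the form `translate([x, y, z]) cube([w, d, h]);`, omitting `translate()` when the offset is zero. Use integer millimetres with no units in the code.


translate([396, 257, 700]) cube([660, 530, 30]);
translate([416, 277, 0]) cube([54, 54, 700]);
translate([982, 277, 0]) cube([54, 54, 700]);
translate([416, 713, 0]) cube([54, 54, 700]);
translate([982, 713, 0]) cube([54, 54, 700]);


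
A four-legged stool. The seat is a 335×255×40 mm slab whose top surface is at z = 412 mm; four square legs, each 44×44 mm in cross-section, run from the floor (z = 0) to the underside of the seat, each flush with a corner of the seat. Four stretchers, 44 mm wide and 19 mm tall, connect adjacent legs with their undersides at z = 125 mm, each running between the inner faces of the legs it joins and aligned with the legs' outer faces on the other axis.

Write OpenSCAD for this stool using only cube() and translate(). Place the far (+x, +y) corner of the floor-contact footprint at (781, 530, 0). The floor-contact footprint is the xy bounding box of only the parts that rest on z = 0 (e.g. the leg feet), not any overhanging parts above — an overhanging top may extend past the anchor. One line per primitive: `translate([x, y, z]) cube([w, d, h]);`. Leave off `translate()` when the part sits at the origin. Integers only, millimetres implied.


translate([446, 275, 372]) cube([335, 255, 40]);
translate([446, 275, 0]) cube([44, 44, 372]);
translate([737, 275, 0]) cube([44, 44, 372]);
translate([446, 486, 0]) cube([44, 44, 372]);
translate([737, 486, 0]) cube([44, 44, 372]);
translate([490, 275, 125]) cube([247, 44, 19]);
translate([490, 486, 125]) cube([247, 44, 19]);
translate([446, 319, 125]) cube([44, 167, 19]);
translate([737, 319, 125]) cube([44, 167, 19]);


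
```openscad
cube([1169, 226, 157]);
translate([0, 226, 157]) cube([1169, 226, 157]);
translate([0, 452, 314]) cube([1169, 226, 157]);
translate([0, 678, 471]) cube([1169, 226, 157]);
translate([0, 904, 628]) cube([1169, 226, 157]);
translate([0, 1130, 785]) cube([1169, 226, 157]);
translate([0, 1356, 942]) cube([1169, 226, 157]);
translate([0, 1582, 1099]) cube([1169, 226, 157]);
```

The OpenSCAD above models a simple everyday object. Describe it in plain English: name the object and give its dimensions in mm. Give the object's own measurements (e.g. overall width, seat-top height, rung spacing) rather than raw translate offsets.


A straight staircase of 8 solid steps. Each step is 1169 mm wide (x), 226 mm deep (y, the going) and 157 mm tall (the rise). The first step rests on the floor; each subsequent step sits one going further in +y and one rise higher in +z, directly behind and above the previous step with no overlap.


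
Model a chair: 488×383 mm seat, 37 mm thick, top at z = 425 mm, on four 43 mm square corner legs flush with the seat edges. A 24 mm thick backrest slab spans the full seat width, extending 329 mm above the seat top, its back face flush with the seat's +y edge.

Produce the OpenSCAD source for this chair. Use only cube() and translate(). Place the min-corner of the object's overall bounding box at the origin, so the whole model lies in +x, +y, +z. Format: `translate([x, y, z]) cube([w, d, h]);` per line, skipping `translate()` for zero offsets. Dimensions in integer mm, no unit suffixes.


translate([0, 0, 388]) cube([488, 383, 37]);
cube([43, 43, 388]);
translate([445, 0, 0]) cube([43, 43, 388]);
translate([0, 340, 0]) cube([43, 43, 388]);
translate([445, 340, 0]) cube([43, 43, 388]);
translate([0, 359, 425]) cube([488, 24, 329]);


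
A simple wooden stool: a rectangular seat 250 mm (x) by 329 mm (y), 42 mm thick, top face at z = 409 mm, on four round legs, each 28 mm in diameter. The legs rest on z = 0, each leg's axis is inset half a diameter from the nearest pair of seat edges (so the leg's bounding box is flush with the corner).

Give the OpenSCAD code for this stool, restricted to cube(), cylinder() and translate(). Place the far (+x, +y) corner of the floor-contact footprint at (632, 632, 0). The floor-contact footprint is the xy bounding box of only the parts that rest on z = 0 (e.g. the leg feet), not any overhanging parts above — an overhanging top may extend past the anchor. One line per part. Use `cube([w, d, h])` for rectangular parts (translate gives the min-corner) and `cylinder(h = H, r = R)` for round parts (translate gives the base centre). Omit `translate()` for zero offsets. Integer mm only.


translate([382, 303, 367]) cube([250, 329, 42]);
translate([396, 317, 0]) cylinder(h = 367, r = 14);
translate([618, 317, 0]) cylinder(h = 367, r = 14);
translate([396, 618, 0]) cylinder(h = 367, r = 14);
translate([618, 618, 0]) cylinder(h = 367, r = 14);


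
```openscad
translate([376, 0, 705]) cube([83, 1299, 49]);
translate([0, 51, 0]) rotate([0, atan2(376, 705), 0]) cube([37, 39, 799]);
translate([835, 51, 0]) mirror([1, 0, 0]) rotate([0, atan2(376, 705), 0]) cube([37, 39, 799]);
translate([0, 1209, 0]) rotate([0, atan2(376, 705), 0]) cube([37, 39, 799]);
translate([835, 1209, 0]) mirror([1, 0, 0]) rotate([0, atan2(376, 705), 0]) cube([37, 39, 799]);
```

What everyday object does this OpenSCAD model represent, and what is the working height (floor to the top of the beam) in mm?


A sawhorse. The overall height is 754 mm.

A beam across two mirrored pairs of raked legs — a sawhorse. The beam's underside is at z = 705 (matching the legs' vertical rise in atan2(376, 705)) and the beam is 49 mm tall, so its top is at 705 + 49 = 754 mm. The raked legs top out at the beam's underside, so that is the highest point.


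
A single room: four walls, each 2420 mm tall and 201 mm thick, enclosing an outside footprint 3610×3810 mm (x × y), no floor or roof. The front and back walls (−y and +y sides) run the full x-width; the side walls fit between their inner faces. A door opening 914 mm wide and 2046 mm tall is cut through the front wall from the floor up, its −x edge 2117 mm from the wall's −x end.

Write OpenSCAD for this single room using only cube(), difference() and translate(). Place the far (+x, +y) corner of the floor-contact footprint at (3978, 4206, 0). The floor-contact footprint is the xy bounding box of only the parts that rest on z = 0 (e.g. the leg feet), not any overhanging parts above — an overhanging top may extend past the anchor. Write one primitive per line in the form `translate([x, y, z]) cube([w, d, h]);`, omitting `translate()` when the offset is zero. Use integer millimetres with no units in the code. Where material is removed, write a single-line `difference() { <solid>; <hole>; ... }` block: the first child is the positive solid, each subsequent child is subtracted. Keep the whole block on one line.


difference() { translate([368, 396, 0]) cube([3610, 201, 2420]); translate([2485, 396, 0]) cube([914, 201, 2046]); }
translate([368, 4005, 0]) cube([3610, 201, 2420]);
translate([368, 597, 0]) cube([201, 3408, 2420]);
translate([3777, 597, 0]) cube([201, 3408, 2420]);


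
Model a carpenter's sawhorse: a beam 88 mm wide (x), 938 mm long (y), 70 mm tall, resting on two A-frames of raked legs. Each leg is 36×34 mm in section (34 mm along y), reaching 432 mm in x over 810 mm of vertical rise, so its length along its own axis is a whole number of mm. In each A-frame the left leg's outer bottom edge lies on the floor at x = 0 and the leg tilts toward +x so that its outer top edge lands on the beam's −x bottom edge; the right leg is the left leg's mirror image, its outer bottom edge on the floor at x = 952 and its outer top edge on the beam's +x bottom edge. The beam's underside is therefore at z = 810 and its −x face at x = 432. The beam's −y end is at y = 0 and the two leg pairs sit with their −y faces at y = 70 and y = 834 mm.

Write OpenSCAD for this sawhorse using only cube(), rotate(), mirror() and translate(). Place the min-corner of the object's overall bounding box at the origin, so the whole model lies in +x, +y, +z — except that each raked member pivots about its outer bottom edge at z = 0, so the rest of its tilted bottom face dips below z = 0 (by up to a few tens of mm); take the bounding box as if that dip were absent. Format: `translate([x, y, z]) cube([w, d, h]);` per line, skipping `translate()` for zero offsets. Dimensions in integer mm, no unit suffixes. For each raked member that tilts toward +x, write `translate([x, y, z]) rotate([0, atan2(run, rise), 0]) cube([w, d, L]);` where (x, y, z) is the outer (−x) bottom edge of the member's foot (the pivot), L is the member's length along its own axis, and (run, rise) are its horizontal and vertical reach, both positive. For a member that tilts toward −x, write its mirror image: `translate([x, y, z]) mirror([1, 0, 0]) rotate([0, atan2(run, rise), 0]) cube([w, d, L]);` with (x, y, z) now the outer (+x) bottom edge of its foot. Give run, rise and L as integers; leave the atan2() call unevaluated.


// leg length = √(432² + 810²) = 918
// right-leg outer foot x = 2·432 + 88 = 952
// beam min-corner = (432, 0, 810)
translate([432, 0, 810]) cube([88, 938, 70]);
translate([0, 70, 0]) rotate([0, atan2(432, 810), 0]) cube([36, 34, 918]);
translate([952, 70, 0]) mirror([1, 0, 0]) rotate([0, atan2(432, 810), 0]) cube([36, 34, 918]);
translate([0, 834, 0]) rotate([0, atan2(432, 810), 0]) cube([36, 34, 918]);
translate([952, 834, 0]) mirror([1, 0, 0]) rotate([0, atan2(432, 810), 0]) cube([36, 34, 918]);


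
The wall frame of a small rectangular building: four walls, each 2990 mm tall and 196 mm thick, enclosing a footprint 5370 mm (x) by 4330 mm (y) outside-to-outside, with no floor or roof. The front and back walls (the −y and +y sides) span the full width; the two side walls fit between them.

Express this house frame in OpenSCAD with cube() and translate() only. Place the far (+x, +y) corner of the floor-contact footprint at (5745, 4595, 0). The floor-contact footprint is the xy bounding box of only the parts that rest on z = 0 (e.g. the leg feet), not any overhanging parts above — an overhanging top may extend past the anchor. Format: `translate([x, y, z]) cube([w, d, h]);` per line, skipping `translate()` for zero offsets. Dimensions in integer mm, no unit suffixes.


translate([375, 265, 0]) cube([5370, 196, 2990]);
translate([375, 4399, 0]) cube([5370, 196, 2990]);
translate([375, 461, 0]) cube([196, 3938, 2990]);
translate([5549, 461, 0]) cube([196, 3938, 2990]);


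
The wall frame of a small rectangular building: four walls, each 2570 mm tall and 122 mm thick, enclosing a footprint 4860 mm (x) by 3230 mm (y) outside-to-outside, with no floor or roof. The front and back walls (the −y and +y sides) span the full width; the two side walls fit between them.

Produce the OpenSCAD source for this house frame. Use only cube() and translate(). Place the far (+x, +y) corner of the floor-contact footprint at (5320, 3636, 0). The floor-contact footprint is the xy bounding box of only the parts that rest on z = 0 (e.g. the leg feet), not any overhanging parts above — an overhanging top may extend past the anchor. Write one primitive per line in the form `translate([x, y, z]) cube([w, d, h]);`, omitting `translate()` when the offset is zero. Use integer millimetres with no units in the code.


translate([460, 406, 0]) cube([4860, 122, 2570]);
translate([460, 3514, 0]) cube([4860, 122, 2570]);
translate([460, 528, 0]) cube([122, 2986, 2570]);
translate([5198, 528, 0]) cube([122, 2986, 2570]);


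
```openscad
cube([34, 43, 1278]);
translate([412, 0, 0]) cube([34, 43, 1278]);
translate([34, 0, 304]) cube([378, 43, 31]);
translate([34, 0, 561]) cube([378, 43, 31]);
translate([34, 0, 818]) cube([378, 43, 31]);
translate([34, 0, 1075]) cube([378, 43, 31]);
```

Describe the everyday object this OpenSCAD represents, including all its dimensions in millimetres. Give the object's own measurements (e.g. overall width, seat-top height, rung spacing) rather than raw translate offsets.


A straight ladder. Two 34×43 mm vertical rails, 1278 mm tall, stand 446 mm apart (outside-to-outside) with their front faces coplanar on the −y side. 4 rungs, each 43 mm deep and 31 mm tall, span between the inner faces of the rails, front faces flush with the rails. The lowest rung's underside is at z = 304 mm and rungs are spaced 257 mm apart (underside to underside).


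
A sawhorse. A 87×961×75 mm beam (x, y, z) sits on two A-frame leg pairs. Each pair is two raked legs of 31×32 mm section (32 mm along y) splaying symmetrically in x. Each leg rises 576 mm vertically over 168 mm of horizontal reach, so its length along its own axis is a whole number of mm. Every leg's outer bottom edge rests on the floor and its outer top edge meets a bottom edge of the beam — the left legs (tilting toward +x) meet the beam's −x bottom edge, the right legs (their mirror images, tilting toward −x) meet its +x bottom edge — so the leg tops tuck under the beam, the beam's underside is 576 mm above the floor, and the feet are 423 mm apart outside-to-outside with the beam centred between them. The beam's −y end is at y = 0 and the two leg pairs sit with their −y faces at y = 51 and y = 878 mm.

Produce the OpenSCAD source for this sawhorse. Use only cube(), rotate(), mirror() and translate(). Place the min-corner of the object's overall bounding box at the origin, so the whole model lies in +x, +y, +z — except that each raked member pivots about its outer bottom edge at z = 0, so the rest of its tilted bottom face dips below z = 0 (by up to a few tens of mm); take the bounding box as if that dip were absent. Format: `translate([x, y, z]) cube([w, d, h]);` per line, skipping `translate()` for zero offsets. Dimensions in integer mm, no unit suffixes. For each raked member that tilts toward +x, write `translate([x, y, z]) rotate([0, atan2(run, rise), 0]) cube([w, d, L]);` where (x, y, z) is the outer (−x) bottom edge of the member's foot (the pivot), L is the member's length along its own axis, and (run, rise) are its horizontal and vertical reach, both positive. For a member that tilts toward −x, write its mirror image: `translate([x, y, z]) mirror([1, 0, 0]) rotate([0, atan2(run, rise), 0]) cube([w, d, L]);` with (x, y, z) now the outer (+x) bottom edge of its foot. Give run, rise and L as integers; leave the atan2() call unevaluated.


// leg length = √(168² + 576²) = 600
// right-leg outer foot x = 2·168 + 87 = 423
// beam min-corner = (168, 0, 576)
translate([168, 0, 576]) cube([87, 961, 75]);
translate([0, 51, 0]) rotate([0, atan2(168, 576), 0]) cube([31, 32, 600]);
translate([423, 51, 0]) mirror([1, 0, 0]) rotate([0, atan2(168, 576), 0]) cube([31, 32, 600]);
translate([0, 878, 0]) rotate([0, atan2(168, 576), 0]) cube([31, 32, 600]);
translate([423, 878, 0]) mirror([1, 0, 0]) rotate([0, atan2(168, 576), 0]) cube([31, 32, 600]);


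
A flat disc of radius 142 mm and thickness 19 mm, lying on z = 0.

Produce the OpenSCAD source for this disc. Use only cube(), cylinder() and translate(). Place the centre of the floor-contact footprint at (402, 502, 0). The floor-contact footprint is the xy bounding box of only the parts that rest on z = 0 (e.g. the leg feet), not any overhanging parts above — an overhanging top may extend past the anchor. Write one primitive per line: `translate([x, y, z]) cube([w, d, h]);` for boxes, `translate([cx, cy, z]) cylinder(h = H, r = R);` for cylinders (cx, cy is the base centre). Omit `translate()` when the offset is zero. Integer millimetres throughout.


translate([402, 502, 0]) cylinder(h = 19, r = 142);


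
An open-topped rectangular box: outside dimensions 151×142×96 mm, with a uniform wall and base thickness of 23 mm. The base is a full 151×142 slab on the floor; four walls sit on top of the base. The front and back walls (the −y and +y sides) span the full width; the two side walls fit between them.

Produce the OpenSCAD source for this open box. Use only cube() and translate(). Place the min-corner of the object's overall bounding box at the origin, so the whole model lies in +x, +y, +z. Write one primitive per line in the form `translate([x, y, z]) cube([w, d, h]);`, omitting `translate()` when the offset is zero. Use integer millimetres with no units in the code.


cube([151, 142, 23]);
translate([0, 0, 23]) cube([151, 23, 73]);
translate([0, 119, 23]) cube([151, 23, 73]);
translate([0, 23, 23]) cube([23, 96, 73]);
translate([128, 23, 23]) cube([23, 96, 73]);


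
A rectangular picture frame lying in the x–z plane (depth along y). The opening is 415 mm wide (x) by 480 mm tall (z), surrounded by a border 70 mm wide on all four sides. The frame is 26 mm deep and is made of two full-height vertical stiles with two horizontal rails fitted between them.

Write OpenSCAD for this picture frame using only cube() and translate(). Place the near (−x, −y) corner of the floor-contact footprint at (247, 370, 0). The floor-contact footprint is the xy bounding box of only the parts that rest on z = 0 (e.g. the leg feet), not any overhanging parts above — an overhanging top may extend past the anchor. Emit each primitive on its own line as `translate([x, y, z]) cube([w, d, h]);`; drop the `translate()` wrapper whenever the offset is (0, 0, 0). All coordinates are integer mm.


translate([247, 370, 0]) cube([70, 26, 620]);
translate([732, 370, 0]) cube([70, 26, 620]);
translate([317, 370, 0]) cube([415, 26, 70]);
translate([317, 370, 550]) cube([415, 26, 70]);


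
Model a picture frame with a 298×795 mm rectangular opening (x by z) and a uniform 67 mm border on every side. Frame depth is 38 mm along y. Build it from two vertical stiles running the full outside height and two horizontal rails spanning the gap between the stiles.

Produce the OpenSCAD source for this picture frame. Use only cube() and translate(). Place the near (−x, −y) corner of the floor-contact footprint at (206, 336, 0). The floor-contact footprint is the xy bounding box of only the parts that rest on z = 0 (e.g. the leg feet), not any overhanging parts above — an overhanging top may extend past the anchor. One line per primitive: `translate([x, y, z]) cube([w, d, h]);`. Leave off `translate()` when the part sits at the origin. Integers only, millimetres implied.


translate([206, 336, 0]) cube([67, 38, 929]);
translate([571, 336, 0]) cube([67, 38, 929]);
translate([273, 336, 0]) cube([298, 38, 67]);
translate([273, 336, 862]) cube([298, 38, 67]);


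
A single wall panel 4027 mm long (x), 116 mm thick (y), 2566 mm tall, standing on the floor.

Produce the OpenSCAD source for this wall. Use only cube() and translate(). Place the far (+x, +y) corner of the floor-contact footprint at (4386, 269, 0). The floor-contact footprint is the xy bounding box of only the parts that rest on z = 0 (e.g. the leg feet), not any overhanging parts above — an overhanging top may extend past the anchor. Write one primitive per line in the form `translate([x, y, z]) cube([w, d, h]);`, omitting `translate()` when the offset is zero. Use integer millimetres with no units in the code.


translate([359, 153, 0]) cube([4027, 116, 2566]);


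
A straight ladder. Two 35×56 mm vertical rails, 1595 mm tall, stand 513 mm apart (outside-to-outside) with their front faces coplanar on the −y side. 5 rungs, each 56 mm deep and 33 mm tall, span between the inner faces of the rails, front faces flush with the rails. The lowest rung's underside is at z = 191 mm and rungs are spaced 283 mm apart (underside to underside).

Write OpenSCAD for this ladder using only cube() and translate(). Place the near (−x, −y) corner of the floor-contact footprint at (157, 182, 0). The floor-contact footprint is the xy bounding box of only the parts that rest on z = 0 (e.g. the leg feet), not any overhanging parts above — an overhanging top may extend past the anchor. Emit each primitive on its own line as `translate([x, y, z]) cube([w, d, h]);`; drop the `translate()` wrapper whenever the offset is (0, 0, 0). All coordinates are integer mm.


// rung span = 513 - 2*35 = 443
// rung[k] z = 191 + k*283
translate([157, 182, 0]) cube([35, 56, 1595]);
translate([635, 182, 0]) cube([35, 56, 1595]);
translate([192, 182, 191]) cube([443, 56, 33]);
translate([192, 182, 474]) cube([443, 56, 33]);
translate([192, 182, 757]) cube([443, 56, 33]);
translate([192, 182, 1040]) cube([443, 56, 33]);
translate([192, 182, 1323]) cube([443, 56, 33]);


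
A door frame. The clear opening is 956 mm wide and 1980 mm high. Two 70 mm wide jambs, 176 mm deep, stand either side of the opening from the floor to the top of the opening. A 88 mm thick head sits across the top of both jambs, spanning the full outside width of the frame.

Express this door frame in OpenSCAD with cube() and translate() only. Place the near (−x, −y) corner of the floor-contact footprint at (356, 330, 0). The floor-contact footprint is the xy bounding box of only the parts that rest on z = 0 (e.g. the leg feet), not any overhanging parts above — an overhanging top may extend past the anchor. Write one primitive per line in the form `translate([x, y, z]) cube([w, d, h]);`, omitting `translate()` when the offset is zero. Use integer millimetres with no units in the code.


translate([356, 330, 0]) cube([70, 176, 1980]);
translate([1382, 330, 0]) cube([70, 176, 1980]);
translate([356, 330, 1980]) cube([1096, 176, 88]);


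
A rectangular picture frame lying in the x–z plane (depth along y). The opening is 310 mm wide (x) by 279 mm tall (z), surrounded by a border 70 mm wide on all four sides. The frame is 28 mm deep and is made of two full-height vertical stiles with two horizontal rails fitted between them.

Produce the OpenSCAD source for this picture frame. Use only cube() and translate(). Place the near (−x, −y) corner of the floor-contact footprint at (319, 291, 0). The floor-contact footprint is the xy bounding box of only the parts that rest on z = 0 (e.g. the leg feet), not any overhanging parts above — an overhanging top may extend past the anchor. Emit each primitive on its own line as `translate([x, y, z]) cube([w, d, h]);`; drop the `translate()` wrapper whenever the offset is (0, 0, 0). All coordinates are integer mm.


translate([319, 291, 0]) cube([70, 28, 419]);
translate([699, 291, 0]) cube([70, 28, 419]);
translate([389, 291, 0]) cube([310, 28, 70]);
translate([389, 291, 349]) cube([310, 28, 70]);
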